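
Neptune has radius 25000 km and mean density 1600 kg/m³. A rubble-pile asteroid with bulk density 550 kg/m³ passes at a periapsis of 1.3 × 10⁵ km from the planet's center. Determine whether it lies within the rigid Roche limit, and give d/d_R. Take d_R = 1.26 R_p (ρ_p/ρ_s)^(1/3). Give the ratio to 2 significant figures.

outside; d/d_R ≈ 2.9

d_R = 1.26 × (25000 km) × (1600/550)^(1/3) = 44970 km
d/d_R = (1.3 × 10⁵) / (44970) = 2.9
Since d/d_R > 1, the body is outside the Roche limit.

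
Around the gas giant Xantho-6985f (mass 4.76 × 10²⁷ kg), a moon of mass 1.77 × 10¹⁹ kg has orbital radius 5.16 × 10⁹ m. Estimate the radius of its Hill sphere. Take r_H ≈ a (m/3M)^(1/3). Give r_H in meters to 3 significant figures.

5.54 × 10⁶ m

r_H ≈ a (m/3M)^(1/3)
    = (5.16 × 10⁹) × (1.77 × 10¹⁹ / (3 × 4.76 × 10²⁷))^(1/3)
    = 5.54 × 10⁶ m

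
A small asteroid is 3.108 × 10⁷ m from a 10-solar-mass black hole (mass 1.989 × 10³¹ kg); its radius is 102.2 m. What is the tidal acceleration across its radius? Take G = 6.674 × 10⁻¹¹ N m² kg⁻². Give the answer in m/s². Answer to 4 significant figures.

Δg = 2GMr/d³
   = 2 × (6.674 × 10⁻¹¹) × (1.989 × 10³¹) × (102.2) / (3.108 × 10⁷)³
   = 9.038 m/s²

9.038 m/s²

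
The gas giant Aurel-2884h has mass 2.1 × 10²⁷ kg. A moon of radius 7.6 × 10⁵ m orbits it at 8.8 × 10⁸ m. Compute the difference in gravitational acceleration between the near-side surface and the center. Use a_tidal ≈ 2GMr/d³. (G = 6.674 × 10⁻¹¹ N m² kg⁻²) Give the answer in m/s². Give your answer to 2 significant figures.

3.1 × 10⁻⁴ m/s²

a_tidal = 2GMr/d³
        = 2 × (6.674 × 10⁻¹¹) × (2.1 × 10²⁷) × (7.6 × 10⁵) / (8.8 × 10⁸)³
        = 3.1 × 10⁻⁴ m/s²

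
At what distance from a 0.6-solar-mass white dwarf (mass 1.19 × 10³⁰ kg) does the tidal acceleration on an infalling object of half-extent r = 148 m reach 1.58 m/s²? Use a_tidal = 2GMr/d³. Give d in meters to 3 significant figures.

2.46 × 10⁷ m

2GMr/d³ = a_tidal  ⇒  d = (2GMr / a_tidal)^(1/3)
d = (2 × 6.674×10⁻¹¹ × (1.19 × 10³⁰) × (148) / (1.58))^(1/3)
  = 2.46 × 10⁷ m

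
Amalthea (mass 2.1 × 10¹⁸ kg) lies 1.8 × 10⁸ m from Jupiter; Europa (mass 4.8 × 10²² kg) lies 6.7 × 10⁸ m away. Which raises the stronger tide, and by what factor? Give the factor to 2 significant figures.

Compare M/d³ for the two perturbers:
Amalthea: (2.1 × 10¹⁸) / (1.8 × 10⁸)³ = 3.601 × 10⁻⁷
Europa: (4.8 × 10²²) / (6.7 × 10⁸)³ = 1.596 × 10⁻⁴
Ratio (larger/smaller) = 440

Europa, by a factor of ≈ 440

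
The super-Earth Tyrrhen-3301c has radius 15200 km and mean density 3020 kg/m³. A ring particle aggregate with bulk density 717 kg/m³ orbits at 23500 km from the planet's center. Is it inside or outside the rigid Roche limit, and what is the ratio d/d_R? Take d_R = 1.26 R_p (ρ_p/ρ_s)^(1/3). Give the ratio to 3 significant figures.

inside; d/d_R ≈ 0.760

d_R = 1.26 × (15200 km) × (3020/717)^(1/3) = 30930 km
d/d_R = (23500) / (30930) = 0.760
Since d/d_R < 1, the body is inside the Roche limit.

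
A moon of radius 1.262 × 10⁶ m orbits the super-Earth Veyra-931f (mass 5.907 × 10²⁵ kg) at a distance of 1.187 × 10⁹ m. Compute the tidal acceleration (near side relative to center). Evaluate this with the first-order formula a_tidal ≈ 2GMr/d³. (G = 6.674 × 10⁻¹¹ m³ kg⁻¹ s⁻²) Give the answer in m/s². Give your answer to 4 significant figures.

a_tidal = 2GMr/d³
        = 2 × (6.674 × 10⁻¹¹) × (5.907 × 10²⁵) × (1.262 × 10⁶) / (1.187 × 10⁹)³
        = 5.950 × 10⁻⁶ m/s²

5.950 × 10⁻⁶ m/s²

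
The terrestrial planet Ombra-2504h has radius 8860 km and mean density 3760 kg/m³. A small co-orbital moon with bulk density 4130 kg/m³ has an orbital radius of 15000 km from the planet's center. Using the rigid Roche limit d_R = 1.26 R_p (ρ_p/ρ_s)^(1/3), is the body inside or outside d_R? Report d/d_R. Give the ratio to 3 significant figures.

d_R = 1.26 × (8860 km) × (3760/4130)^(1/3) = 10820 km
d/d_R = (15000) / (10820) = 1.39
Since d/d_R > 1, the body is outside the Roche limit.

outside; d/d_R ≈ 1.39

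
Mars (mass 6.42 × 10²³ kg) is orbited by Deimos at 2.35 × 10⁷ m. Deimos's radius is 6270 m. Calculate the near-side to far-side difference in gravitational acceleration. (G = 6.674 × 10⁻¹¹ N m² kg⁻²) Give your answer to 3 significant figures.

Δa = 4GMr/d³
   = 4 × (6.674 × 10⁻¹¹) × (6.42 × 10²³) × (6270) / (2.35 × 10⁷)³
   = 8.28 × 10⁻⁵ m/s²

8.28 × 10⁻⁵ m/s²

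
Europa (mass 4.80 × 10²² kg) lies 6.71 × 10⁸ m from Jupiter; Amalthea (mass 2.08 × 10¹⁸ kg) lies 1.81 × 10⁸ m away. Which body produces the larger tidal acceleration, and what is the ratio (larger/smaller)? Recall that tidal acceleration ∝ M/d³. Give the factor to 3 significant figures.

Europa, by a factor of ≈ 453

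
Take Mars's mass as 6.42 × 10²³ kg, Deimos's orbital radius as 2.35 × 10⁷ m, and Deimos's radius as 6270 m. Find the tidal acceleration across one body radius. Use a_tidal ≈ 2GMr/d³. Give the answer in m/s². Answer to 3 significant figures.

Differencing GM/(d−r)² and GM/d² to first order in r/d gives 2GMr/d³.
Δg = 2GMr/d³
   = 2 × (6.674 × 10⁻¹¹) × (6.42 × 10²³) × (6270) / (2.35 × 10⁷)³
   = 4.14 × 10⁻⁵ m/s²

4.14 × 10⁻⁵ m/s²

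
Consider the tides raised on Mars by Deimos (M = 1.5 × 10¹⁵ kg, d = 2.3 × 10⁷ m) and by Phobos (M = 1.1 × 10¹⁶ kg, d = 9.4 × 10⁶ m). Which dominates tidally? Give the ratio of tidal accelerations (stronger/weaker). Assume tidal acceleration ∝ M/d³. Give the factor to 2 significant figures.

Phobos, by a factor of ≈ 110

Tidal acceleration ∝ M/d³, so compare M/d³ for each.
Deimos: (1.5 × 10¹⁵) / (2.3 × 10⁷)³ = 1.233 × 10⁻⁷
Phobos: (1.1 × 10¹⁶) / (9.4 × 10⁶)³ = 1.324 × 10⁻⁵
Ratio (larger/smaller) = 110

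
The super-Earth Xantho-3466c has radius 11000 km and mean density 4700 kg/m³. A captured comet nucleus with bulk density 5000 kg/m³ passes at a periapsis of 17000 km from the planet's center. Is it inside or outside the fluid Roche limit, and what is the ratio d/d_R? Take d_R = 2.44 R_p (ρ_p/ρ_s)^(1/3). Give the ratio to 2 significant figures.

d_R = 2.44 × (11000 km) × (4700/5000)^(1/3) = 26290 km
d/d_R = (17000) / (26290) = 0.65
Since d/d_R < 1, the body is inside the Roche limit.

inside; d/d_R ≈ 0.65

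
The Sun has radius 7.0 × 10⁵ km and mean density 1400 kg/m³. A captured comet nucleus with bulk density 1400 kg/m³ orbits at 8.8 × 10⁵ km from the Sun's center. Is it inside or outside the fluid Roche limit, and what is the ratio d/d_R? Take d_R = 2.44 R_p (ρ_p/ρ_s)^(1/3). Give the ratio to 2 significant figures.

inside; d/d_R ≈ 0.52

d_R = 2.44 × (7.0 × 10⁵ km) × (1400/1400)^(1/3) = 1.708 × 10⁶ km
d/d_R = (8.8 × 10⁵) / (1.708 × 10⁶) = 0.52
Since d/d_R < 1, the body is inside the Roche limit.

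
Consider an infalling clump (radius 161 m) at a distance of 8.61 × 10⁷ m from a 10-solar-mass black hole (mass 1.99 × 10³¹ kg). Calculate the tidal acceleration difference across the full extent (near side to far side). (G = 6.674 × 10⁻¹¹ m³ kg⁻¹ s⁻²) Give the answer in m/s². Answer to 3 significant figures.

1.34 m/s²

Δa = 4GMr/d³
   = 4 × (6.674 × 10⁻¹¹) × (1.99 × 10³¹) × (161) / (8.61 × 10⁷)³
   = 1.34 m/s²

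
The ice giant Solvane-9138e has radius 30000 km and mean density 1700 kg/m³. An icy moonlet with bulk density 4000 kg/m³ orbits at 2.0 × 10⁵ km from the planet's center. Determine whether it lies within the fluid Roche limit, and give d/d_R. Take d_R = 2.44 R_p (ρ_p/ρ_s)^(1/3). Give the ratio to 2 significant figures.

d_R = 2.44 × (30000 km) × (1700/4000)^(1/3) = 55040 km
d/d_R = (2.0 × 10⁵) / (55040) = 3.6
Since d/d_R > 1, the body is outside the Roche limit.

outside; d/d_R ≈ 3.6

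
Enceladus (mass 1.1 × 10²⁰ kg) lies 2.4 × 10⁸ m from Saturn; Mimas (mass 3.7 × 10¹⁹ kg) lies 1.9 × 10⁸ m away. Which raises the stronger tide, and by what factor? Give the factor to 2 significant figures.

Enceladus, by a factor of ≈ 1.5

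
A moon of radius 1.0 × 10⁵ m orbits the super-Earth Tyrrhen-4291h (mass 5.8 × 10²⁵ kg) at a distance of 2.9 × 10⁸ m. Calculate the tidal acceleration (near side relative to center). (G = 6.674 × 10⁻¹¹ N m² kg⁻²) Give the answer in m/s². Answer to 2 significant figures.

The tidal stretch is the gradient of GM/d² times the body's extent r, hence the 1/d³ dependence.
Δa = 2GMr/d³
   = 2 × (6.674 × 10⁻¹¹) × (5.8 × 10²⁵) × (1.0 × 10⁵) / (2.9 × 10⁸)³
   = 3.2 × 10⁻⁵ m/s²

3.2 × 10⁻⁵ m/s²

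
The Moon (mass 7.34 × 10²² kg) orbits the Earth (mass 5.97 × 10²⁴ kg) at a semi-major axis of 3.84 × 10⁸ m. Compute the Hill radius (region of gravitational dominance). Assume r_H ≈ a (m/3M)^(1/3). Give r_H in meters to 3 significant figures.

6.15 × 10⁷ m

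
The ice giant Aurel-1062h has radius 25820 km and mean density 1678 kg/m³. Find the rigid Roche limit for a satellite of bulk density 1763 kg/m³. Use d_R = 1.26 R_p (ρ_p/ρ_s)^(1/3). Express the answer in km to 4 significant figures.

d_R = 1.26 × 25820 km × (1678/1763)^(1/3)
    = 32000 km

32000 km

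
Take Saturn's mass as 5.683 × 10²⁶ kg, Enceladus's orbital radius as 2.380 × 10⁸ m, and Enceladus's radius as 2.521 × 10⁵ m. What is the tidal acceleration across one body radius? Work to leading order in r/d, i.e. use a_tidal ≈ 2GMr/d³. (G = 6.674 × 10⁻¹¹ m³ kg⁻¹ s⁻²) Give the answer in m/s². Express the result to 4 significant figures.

1.419 × 10⁻³ m/s²

Δg = 2GMr/d³
   = 2 × (6.674 × 10⁻¹¹) × (5.683 × 10²⁶) × (2.521 × 10⁵) / (2.380 × 10⁸)³
   = 1.419 × 10⁻³ m/s²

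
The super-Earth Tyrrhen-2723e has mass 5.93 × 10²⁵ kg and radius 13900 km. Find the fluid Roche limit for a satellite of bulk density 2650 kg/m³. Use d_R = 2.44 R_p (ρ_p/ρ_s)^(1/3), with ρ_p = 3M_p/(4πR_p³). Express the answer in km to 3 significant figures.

ρ_p = 3M_p/(4πR_p³) = 3 × (5.93 × 10²⁵) / (4π × (1.39 × 10⁷ m)³) = 5270 kg/m³
d_R = 2.44 × 13900 km × (5270/2650)^(1/3)
    = 42700 km

42700 km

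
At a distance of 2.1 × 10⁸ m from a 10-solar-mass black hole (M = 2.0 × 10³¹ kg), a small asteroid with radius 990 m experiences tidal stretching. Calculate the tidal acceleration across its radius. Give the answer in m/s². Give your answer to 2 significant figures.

2.9 × 10⁻¹ m/s²

Δa = 2GMr/d³
   = 2 × (6.674 × 10⁻¹¹) × (2.0 × 10³¹) × (990) / (2.1 × 10⁸)³
   = 2.9 × 10⁻¹ m/s²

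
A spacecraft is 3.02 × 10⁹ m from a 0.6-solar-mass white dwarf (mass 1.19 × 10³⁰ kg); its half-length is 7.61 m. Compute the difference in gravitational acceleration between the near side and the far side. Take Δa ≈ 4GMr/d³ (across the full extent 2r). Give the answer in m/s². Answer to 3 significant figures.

8.78 × 10⁻⁸ m/s²

The field gradient is 2GM/d³; across the full diameter 2r the difference is 4GMr/d³.
Δg = 4GMr/d³
   = 4 × (6.674 × 10⁻¹¹) × (1.19 × 10³⁰) × (7.61) / (3.02 × 10⁹)³
   = 8.78 × 10⁻⁸ m/s²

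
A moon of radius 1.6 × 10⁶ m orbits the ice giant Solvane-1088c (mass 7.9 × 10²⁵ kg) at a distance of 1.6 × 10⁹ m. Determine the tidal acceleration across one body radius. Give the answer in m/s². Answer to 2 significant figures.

4.1 × 10⁻⁶ m/s²

The tidal stretch is the gradient of GM/d² times the body's extent r, hence the 1/d³ dependence.
Δg = 2GMr/d³
   = 2 × (6.674 × 10⁻¹¹) × (7.9 × 10²⁵) × (1.6 × 10⁶) / (1.6 × 10⁹)³
   = 4.1 × 10⁻⁶ m/s²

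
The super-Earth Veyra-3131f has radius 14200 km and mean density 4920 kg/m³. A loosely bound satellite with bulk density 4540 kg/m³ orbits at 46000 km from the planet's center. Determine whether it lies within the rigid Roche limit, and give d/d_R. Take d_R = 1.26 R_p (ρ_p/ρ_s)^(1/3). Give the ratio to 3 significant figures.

d_R = 1.26 × (14200 km) × (4920/4540)^(1/3) = 18380 km
d/d_R = (46000) / (18380) = 2.50
Since d/d_R > 1, the body is outside the Roche limit.

outside; d/d_R ≈ 2.50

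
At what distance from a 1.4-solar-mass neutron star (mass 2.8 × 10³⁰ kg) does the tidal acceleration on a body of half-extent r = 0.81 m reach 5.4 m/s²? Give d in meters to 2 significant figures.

2GMr/d³ = a_tidal  ⇒  d = (2GMr / a_tidal)^(1/3)
d = (2 × 6.674×10⁻¹¹ × (2.8 × 10³⁰) × (0.81) / (5.4))^(1/3)
  = 3.8 × 10⁶ m

3.8 × 10⁶ m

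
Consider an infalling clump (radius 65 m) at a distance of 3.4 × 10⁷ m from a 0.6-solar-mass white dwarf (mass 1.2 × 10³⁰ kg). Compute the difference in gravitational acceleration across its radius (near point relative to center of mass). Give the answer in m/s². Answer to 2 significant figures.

Δa = 2GMr/d³
   = 2 × (6.674 × 10⁻¹¹) × (1.2 × 10³⁰) × (65) / (3.4 × 10⁷)³
   = 2.6 × 10⁻¹ m/s²

2.6 × 10⁻¹ m/s²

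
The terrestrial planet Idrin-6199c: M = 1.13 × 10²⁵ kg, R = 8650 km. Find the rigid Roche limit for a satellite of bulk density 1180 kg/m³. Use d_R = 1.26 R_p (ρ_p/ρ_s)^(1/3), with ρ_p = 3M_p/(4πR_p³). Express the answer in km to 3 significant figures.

16600 km

ρ_p = 3M_p/(4πR_p³) = 3 × (1.13 × 10²⁵) / (4π × (8.65 × 10⁶ m)³) = 4170 kg/m³
d_R = 1.26 × 8650 km × (4170/1180)^(1/3)
    = 16600 km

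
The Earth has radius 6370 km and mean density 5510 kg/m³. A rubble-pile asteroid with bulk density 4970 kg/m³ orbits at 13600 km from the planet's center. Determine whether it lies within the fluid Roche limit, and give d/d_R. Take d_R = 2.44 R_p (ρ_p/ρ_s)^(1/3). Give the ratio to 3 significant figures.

d_R = 2.44 × (6370 km) × (5510/4970)^(1/3) = 16090 km
d/d_R = (13600) / (16090) = 0.845
Since d/d_R < 1, the body is inside the Roche limit.

inside; d/d_R ≈ 0.845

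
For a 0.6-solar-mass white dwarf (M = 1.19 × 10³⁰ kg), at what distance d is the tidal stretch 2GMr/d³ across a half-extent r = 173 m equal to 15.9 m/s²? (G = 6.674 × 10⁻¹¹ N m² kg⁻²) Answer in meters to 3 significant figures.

1.20 × 10⁷ m

2GMr/d³ = a_tidal  ⇒  d = (2GMr / a_tidal)^(1/3)
d = (2 × 6.674×10⁻¹¹ × (1.19 × 10³⁰) × (173) / (15.9))^(1/3)
  = 1.20 × 10⁷ m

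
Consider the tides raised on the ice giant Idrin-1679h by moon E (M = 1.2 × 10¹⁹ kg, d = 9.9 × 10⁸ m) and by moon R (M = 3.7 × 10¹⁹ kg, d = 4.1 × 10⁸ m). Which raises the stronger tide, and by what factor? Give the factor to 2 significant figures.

Moon R, by a factor of ≈ 43

Tidal stretch scales as M/d³; compute that for each body.
Moon E: (1.2 × 10¹⁹) / (9.9 × 10⁸)³ = 1.237 × 10⁻⁸
Moon R: (3.7 × 10¹⁹) / (4.1 × 10⁸)³ = 5.368 × 10⁻⁷
Ratio (larger/smaller) = 43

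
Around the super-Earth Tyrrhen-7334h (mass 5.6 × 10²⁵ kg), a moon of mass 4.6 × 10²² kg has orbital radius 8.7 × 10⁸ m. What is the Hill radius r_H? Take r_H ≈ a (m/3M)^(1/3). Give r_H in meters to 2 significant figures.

r_H ≈ a (m/3M)^(1/3)
    = (8.7 × 10⁸) × (4.6 × 10²² / (3 × 5.6 × 10²⁵))^(1/3)
    = 5.6 × 10⁷ m

5.6 × 10⁷ m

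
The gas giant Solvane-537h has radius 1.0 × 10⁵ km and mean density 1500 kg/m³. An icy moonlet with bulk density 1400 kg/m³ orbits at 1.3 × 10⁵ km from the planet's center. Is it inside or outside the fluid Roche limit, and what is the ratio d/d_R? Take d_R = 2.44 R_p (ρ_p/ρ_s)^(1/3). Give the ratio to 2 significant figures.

inside; d/d_R ≈ 0.52

d_R = 2.44 × (1.0 × 10⁵ km) × (1500/1400)^(1/3) = 2.497 × 10⁵ km
d/d_R = (1.3 × 10⁵) / (2.497 × 10⁵) = 0.52
Since d/d_R < 1, the body is inside the Roche limit.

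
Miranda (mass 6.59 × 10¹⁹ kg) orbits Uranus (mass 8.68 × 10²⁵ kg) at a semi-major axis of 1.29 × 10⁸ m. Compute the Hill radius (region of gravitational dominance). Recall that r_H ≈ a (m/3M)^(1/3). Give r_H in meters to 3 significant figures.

r_H ≈ a (m/3M)^(1/3)
    = (1.29 × 10⁸) × (6.59 × 10¹⁹ / (3 × 8.68 × 10²⁵))^(1/3)
    = 8.16 × 10⁵ m

8.16 × 10⁵ m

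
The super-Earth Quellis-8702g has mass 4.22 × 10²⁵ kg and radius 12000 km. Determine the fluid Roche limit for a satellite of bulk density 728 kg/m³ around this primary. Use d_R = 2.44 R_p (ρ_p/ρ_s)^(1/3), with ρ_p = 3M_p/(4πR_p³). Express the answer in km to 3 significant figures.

58600 km

ρ_p = 3M_p/(4πR_p³) = 3 × (4.22 × 10²⁵) / (4π × (1.20 × 10⁷ m)³) = 5830 kg/m³
d_R = 2.44 × 12000 km × (5830/728)^(1/3)
    = 58600 km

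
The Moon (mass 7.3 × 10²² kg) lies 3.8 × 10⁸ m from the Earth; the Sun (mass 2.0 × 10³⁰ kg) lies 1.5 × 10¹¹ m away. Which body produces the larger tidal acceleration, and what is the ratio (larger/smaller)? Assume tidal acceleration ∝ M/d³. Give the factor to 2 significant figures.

The Moon, by a factor of ≈ 2.2

Tidal stretch scales as M/d³; compute that for each body.
The Moon: (7.3 × 10²²) / (3.8 × 10⁸)³ = 1.330 × 10⁻³
The Sun: (2.0 × 10³⁰) / (1.5 × 10¹¹)³ = 5.926 × 10⁻⁴
Ratio (larger/smaller) = 2.2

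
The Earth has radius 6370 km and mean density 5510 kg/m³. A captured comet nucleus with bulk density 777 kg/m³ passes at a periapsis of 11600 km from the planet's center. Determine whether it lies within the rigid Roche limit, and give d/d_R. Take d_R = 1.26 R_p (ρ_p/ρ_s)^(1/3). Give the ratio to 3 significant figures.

d_R = 1.26 × (6370 km) × (5510/777)^(1/3) = 15420 km
d/d_R = (11600) / (15420) = 0.752
Since d/d_R < 1, the body is inside the Roche limit.

inside; d/d_R ≈ 0.752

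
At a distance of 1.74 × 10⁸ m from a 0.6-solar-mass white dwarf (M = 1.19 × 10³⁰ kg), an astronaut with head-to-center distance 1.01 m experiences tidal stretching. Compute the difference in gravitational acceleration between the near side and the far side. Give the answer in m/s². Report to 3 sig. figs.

6.09 × 10⁻⁵ m/s²

a_tidal = 4GMr/d³
        = 4 × (6.674 × 10⁻¹¹) × (1.19 × 10³⁰) × (1.01) / (1.74 × 10⁸)³
        = 6.09 × 10⁻⁵ m/s²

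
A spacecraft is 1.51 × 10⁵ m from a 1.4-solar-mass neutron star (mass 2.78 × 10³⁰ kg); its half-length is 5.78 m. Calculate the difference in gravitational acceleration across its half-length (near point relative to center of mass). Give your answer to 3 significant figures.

Δg = 2GMr/d³
   = 2 × (6.674 × 10⁻¹¹) × (2.78 × 10³⁰) × (5.78) / (1.51 × 10⁵)³
   = 6.23 × 10⁵ m/s²

6.23 × 10⁵ m/s²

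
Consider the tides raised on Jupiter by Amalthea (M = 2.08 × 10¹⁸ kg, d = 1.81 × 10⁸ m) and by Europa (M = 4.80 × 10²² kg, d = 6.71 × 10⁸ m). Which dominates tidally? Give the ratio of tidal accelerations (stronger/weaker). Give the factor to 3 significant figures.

Europa, by a factor of ≈ 453

Tidal stretch scales as M/d³; compute that for each body.
Amalthea: (2.08 × 10¹⁸) / (1.81 × 10⁸)³ = 3.508 × 10⁻⁷
Europa: (4.80 × 10²²) / (6.71 × 10⁸)³ = 1.589 × 10⁻⁴
Ratio (larger/smaller) = 453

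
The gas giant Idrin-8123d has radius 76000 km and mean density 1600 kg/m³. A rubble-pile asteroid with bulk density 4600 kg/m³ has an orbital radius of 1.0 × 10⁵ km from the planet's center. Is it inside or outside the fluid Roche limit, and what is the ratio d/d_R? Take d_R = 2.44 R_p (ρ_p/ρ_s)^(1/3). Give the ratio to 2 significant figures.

d_R = 2.44 × (76000 km) × (1600/4600)^(1/3) = 1.304 × 10⁵ km
d/d_R = (1.0 × 10⁵) / (1.304 × 10⁵) = 0.77
Since d/d_R < 1, the body is inside the Roche limit.

inside; d/d_R ≈ 0.77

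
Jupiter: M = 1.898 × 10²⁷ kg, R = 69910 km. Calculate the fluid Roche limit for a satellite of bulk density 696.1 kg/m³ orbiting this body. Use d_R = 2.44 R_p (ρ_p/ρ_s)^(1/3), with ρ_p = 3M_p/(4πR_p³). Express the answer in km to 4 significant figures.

ρ_p = 3M_p/(4πR_p³) = 3 × (1.898 × 10²⁷) / (4π × (6.991 × 10⁷ m)³) = 1326 kg/m³
d_R = 2.44 × 69910 km × (1326/696.1)^(1/3)
    = 2.115 × 10⁵ km

2.115 × 10⁵ km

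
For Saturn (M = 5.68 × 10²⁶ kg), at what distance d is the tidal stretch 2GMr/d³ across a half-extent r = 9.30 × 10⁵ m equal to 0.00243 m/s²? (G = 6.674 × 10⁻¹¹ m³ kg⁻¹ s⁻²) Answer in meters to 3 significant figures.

3.07 × 10⁸ m

2GMr/d³ = a_tidal  ⇒  d = (2GMr / a_tidal)^(1/3)
d = (2 × 6.674×10⁻¹¹ × (5.68 × 10²⁶) × (9.30 × 10⁵) / (0.00243))^(1/3)
  = 3.07 × 10⁸ m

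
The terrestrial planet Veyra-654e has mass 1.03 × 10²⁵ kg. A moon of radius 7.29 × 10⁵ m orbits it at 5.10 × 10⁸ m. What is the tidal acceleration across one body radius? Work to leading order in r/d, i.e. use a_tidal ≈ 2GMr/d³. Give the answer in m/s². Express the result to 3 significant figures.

7.56 × 10⁻⁶ m/s²

a_tidal = 2GMr/d³
        = 2 × (6.674 × 10⁻¹¹) × (1.03 × 10²⁵) × (7.29 × 10⁵) / (5.10 × 10⁸)³
        = 7.56 × 10⁻⁶ m/s²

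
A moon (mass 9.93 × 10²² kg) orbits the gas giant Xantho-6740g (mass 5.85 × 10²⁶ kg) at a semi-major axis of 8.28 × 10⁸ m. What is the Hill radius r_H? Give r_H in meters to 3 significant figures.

r_H ≈ a (m/3M)^(1/3)
    = (8.28 × 10⁸) × (9.93 × 10²² / (3 × 5.85 × 10²⁶))^(1/3)
    = 3.18 × 10⁷ m

3.18 × 10⁷ m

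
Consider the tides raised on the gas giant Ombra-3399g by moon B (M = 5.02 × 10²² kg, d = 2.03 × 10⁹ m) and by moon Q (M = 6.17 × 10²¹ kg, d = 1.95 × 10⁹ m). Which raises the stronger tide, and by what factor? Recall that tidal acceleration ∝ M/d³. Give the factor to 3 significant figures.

Moon B, by a factor of ≈ 7.21

Tidal acceleration ∝ M/d³, so compare M/d³ for each.
Moon B: (5.02 × 10²²) / (2.03 × 10⁹)³ = 6.001 × 10⁻⁶
Moon Q: (6.17 × 10²¹) / (1.95 × 10⁹)³ = 8.321 × 10⁻⁷
Ratio (larger/smaller) = 7.21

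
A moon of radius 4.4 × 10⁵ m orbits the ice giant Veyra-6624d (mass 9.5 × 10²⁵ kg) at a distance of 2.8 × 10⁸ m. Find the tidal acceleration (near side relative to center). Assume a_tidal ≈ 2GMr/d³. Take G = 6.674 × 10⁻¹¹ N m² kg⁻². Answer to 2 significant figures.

a_tidal = 2GMr/d³
        = 2 × (6.674 × 10⁻¹¹) × (9.5 × 10²⁵) × (4.4 × 10⁵) / (2.8 × 10⁸)³
        = 2.5 × 10⁻⁴ m/s²

2.5 × 10⁻⁴ m/s²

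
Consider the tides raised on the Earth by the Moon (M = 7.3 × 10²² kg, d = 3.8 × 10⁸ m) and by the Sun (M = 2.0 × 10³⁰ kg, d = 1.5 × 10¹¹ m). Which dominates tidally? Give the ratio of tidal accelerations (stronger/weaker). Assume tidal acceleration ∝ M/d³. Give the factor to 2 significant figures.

The tide-raising term goes as M/d³ (the gradient of a 1/d² field).
The Moon: (7.3 × 10²²) / (3.8 × 10⁸)³ = 1.330 × 10⁻³
The Sun: (2.0 × 10³⁰) / (1.5 × 10¹¹)³ = 5.926 × 10⁻⁴
Ratio (larger/smaller) = 2.2

The Moon, by a factor of ≈ 2.2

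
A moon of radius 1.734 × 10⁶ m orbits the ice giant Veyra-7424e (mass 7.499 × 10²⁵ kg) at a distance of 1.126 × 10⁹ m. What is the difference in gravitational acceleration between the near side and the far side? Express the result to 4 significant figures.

2.432 × 10⁻⁵ m/s²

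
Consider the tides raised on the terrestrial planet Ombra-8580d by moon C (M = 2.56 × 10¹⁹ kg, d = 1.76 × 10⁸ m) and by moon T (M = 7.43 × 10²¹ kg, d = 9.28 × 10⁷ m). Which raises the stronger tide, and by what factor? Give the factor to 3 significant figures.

Moon T, by a factor of ≈ 1980

Tidal acceleration ∝ M/d³, so compare M/d³ for each.
Moon C: (2.56 × 10¹⁹) / (1.76 × 10⁸)³ = 4.696 × 10⁻⁶
Moon T: (7.43 × 10²¹) / (9.28 × 10⁷)³ = 9.297 × 10⁻³
Ratio (larger/smaller) = 1980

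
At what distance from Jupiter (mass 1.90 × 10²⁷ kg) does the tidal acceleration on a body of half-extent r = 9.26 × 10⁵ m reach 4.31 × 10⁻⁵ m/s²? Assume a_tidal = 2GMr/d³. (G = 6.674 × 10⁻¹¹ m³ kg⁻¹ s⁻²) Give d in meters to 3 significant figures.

1.76 × 10⁹ m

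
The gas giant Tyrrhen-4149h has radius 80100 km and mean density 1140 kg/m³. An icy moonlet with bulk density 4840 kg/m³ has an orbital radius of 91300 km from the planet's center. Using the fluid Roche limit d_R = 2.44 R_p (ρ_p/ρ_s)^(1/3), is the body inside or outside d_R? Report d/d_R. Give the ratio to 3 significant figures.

inside; d/d_R ≈ 0.756

d_R = 2.44 × (80100 km) × (1140/4840)^(1/3) = 1.207 × 10⁵ km
d/d_R = (91300) / (1.207 × 10⁵) = 0.756
Since d/d_R < 1, the body is inside the Roche limit.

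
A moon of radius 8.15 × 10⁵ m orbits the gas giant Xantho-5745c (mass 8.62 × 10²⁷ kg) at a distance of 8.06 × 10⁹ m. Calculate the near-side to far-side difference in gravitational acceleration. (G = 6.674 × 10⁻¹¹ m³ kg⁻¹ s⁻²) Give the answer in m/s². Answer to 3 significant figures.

3.58 × 10⁻⁶ m/s²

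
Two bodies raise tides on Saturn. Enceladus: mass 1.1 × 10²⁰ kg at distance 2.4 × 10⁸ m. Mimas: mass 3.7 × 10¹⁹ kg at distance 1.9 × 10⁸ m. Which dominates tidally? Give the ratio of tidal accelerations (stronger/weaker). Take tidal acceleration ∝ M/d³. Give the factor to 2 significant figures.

Tidal acceleration ∝ M/d³, so compare M/d³ for each.
Enceladus: (1.1 × 10²⁰) / (2.4 × 10⁸)³ = 7.957 × 10⁻⁶
Mimas: (3.7 × 10¹⁹) / (1.9 × 10⁸)³ = 5.394 × 10⁻⁶
Ratio (larger/smaller) = 1.5

Enceladus, by a factor of ≈ 1.5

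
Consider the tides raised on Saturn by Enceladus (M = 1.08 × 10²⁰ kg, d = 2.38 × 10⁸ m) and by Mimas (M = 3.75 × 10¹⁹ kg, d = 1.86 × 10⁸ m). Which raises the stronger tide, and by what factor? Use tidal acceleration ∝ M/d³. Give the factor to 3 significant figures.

Enceladus, by a factor of ≈ 1.37

Compare M/d³ for the two perturbers:
Enceladus: (1.08 × 10²⁰) / (2.38 × 10⁸)³ = 8.011 × 10⁻⁶
Mimas: (3.75 × 10¹⁹) / (1.86 × 10⁸)³ = 5.828 × 10⁻⁶
Ratio (larger/smaller) = 1.37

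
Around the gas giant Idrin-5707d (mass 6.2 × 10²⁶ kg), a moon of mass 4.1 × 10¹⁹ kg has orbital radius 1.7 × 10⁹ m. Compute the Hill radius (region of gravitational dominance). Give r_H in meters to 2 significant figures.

r_H ≈ a (m/3M)^(1/3)
    = (1.7 × 10⁹) × (4.1 × 10¹⁹ / (3 × 6.2 × 10²⁶))^(1/3)
    = 4.8 × 10⁶ m

4.8 × 10⁶ m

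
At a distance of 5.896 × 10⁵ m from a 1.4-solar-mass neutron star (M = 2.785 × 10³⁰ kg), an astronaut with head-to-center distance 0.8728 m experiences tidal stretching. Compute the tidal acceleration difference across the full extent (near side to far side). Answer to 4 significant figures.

3.166 × 10³ m/s²

Δa = 4GMr/d³
   = 4 × (6.674 × 10⁻¹¹) × (2.785 × 10³⁰) × (0.8728) / (5.896 × 10⁵)³
   = 3.166 × 10³ m/s²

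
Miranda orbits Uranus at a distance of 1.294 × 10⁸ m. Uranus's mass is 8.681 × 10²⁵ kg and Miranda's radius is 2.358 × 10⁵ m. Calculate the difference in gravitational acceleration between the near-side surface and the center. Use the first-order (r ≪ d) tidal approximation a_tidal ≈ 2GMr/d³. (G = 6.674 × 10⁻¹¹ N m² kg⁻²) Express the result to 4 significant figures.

1.261 × 10⁻³ m/s²

Since r ≪ d, expand the inverse-square field across one radius to get the leading 2GMr/d³ term.
Δg = 2GMr/d³
   = 2 × (6.674 × 10⁻¹¹) × (8.681 × 10²⁵) × (2.358 × 10⁵) / (1.294 × 10⁸)³
   = 1.261 × 10⁻³ m/s²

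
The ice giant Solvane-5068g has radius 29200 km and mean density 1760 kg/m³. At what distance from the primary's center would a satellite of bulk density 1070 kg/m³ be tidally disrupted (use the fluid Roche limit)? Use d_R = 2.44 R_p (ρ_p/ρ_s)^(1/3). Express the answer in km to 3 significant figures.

84100 km

d_R = 2.44 × 29200 km × (1760/1070)^(1/3)
    = 84100 km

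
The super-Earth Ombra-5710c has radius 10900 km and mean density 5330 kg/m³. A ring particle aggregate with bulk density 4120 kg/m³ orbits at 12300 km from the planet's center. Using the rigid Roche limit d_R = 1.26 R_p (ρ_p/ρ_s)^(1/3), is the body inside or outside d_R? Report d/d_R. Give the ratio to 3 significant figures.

inside; d/d_R ≈ 0.822

d_R = 1.26 × (10900 km) × (5330/4120)^(1/3) = 14960 km
d/d_R = (12300) / (14960) = 0.822
Since d/d_R < 1, the body is inside the Roche limit.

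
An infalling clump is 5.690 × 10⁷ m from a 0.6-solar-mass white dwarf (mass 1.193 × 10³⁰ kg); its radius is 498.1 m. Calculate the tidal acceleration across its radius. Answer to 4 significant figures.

4.306 × 10⁻¹ m/s²

Since r ≪ d, expand the inverse-square field across one radius to get the leading 2GMr/d³ term.
a_tidal = 2GMr/d³
        = 2 × (6.674 × 10⁻¹¹) × (1.193 × 10³⁰) × (498.1) / (5.690 × 10⁷)³
        = 4.306 × 10⁻¹ m/s²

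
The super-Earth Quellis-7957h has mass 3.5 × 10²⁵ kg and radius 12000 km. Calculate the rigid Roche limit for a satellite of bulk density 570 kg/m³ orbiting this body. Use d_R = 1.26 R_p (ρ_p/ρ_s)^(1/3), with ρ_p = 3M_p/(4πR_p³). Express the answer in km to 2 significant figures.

31000 km

ρ_p = 3M_p/(4πR_p³) = 3 × (3.5 × 10²⁵) / (4π × (1.2 × 10⁷ m)³) = 4800 kg/m³
d_R = 1.26 × 12000 km × (4800/570)^(1/3)
    = 31000 km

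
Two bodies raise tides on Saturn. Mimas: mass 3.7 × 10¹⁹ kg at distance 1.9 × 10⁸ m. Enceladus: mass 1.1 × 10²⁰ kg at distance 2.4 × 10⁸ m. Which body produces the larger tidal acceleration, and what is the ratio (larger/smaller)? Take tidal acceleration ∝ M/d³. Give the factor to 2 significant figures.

Tidal stretch scales as M/d³; compute that for each body.
Mimas: (3.7 × 10¹⁹) / (1.9 × 10⁸)³ = 5.394 × 10⁻⁶
Enceladus: (1.1 × 10²⁰) / (2.4 × 10⁸)³ = 7.957 × 10⁻⁶
Ratio (larger/smaller) = 1.5

Enceladus, by a factor of ≈ 1.5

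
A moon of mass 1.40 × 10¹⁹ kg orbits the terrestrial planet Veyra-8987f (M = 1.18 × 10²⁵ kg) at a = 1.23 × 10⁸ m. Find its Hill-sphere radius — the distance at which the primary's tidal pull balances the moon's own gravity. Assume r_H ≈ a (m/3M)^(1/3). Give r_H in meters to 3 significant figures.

9.03 × 10⁵ m

r_H ≈ a (m/3M)^(1/3)
    = (1.23 × 10⁸) × (1.40 × 10¹⁹ / (3 × 1.18 × 10²⁵))^(1/3)
    = 9.03 × 10⁵ m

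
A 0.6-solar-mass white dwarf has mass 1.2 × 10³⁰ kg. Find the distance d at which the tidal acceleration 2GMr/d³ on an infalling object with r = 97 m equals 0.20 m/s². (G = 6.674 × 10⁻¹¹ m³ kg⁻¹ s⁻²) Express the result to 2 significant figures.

4.3 × 10⁷ m

2GMr/d³ = a_tidal  ⇒  d = (2GMr / a_tidal)^(1/3)
d = (2 × 6.674×10⁻¹¹ × (1.2 × 10³⁰) × (97) / (0.20))^(1/3)
  = 4.3 × 10⁷ m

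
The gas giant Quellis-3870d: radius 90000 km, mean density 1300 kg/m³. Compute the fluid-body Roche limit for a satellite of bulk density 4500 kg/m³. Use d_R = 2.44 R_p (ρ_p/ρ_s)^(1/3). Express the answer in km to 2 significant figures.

1.5 × 10⁵ km

d_R = 2.44 × 90000 km × (1300/4500)^(1/3)
    = 1.5 × 10⁵ km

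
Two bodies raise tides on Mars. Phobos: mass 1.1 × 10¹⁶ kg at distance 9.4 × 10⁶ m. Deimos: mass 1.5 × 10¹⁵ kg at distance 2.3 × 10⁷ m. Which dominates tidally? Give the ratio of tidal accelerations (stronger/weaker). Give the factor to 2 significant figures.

Tidal stretch scales as M/d³; compute that for each body.
Phobos: (1.1 × 10¹⁶) / (9.4 × 10⁶)³ = 1.324 × 10⁻⁵
Deimos: (1.5 × 10¹⁵) / (2.3 × 10⁷)³ = 1.233 × 10⁻⁷
Ratio (larger/smaller) = 110

Phobos, by a factor of ≈ 110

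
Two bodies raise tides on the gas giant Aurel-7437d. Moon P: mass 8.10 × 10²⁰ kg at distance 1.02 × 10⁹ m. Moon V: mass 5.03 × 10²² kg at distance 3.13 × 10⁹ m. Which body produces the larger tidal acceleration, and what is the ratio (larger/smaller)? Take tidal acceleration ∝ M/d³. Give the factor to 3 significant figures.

Compare M/d³ for the two perturbers:
Moon P: (8.10 × 10²⁰) / (1.02 × 10⁹)³ = 7.633 × 10⁻⁷
Moon V: (5.03 × 10²²) / (3.13 × 10⁹)³ = 1.640 × 10⁻⁶
Ratio (larger/smaller) = 2.15

Moon V, by a factor of ≈ 2.15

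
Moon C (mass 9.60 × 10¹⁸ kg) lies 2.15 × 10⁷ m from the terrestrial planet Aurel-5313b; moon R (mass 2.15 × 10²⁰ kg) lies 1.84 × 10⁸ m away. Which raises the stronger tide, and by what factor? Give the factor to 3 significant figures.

Moon C, by a factor of ≈ 28.0

Tidal acceleration ∝ M/d³, so compare M/d³ for each.
Moon C: (9.60 × 10¹⁸) / (2.15 × 10⁷)³ = 9.660 × 10⁻⁴
Moon R: (2.15 × 10²⁰) / (1.84 × 10⁸)³ = 3.451 × 10⁻⁵
Ratio (larger/smaller) = 28.0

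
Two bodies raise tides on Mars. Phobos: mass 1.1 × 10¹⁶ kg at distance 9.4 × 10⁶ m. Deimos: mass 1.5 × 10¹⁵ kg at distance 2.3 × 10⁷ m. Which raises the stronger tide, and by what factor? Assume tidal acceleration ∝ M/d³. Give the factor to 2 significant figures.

Phobos, by a factor of ≈ 110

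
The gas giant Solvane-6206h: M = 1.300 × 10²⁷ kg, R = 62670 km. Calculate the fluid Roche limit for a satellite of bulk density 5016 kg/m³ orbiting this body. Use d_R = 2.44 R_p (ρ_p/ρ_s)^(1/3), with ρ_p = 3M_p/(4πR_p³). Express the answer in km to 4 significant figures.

96510 km

ρ_p = 3M_p/(4πR_p³) = 3 × (1.300 × 10²⁷) / (4π × (6.267 × 10⁷ m)³) = 1261 kg/m³
d_R = 2.44 × 62670 km × (1261/5016)^(1/3)
    = 96510 km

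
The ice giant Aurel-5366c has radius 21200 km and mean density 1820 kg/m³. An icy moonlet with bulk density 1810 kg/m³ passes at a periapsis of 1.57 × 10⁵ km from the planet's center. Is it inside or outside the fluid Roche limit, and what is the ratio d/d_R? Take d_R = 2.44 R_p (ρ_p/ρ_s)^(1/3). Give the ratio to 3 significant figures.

outside; d/d_R ≈ 3.03

d_R = 2.44 × (21200 km) × (1820/1810)^(1/3) = 51820 km
d/d_R = (1.57 × 10⁵) / (51820) = 3.03
Since d/d_R > 1, the body is outside the Roche limit.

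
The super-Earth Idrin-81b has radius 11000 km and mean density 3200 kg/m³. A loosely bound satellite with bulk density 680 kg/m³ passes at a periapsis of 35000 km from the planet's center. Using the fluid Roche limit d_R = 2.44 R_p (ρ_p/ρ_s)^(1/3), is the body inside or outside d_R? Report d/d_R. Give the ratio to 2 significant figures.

d_R = 2.44 × (11000 km) × (3200/680)^(1/3) = 44980 km
d/d_R = (35000) / (44980) = 0.78
Since d/d_R < 1, the body is inside the Roche limit.

inside; d/d_R ≈ 0.78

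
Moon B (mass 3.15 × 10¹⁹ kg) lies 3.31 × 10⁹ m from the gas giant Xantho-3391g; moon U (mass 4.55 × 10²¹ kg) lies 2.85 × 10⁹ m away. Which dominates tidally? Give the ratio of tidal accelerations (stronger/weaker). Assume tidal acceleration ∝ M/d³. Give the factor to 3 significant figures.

The tide-raising term goes as M/d³ (the gradient of a 1/d² field).
Moon B: (3.15 × 10¹⁹) / (3.31 × 10⁹)³ = 8.686 × 10⁻¹⁰
Moon U: (4.55 × 10²¹) / (2.85 × 10⁹)³ = 1.966 × 10⁻⁷
Ratio (larger/smaller) = 226

Moon U, by a factor of ≈ 226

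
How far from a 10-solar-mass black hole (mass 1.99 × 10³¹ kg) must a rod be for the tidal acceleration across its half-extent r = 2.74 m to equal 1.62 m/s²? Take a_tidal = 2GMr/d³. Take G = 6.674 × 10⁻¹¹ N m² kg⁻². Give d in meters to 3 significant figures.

2GMr/d³ = a_tidal  ⇒  d = (2GMr / a_tidal)^(1/3)
d = (2 × 6.674×10⁻¹¹ × (1.99 × 10³¹) × (2.74) / (1.62))^(1/3)
  = 1.65 × 10⁷ m

1.65 × 10⁷ m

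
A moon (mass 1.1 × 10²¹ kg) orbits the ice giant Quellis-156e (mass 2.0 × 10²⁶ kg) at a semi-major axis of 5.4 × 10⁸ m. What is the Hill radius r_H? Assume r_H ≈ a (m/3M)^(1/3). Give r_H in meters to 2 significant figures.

6.6 × 10⁶ m

r_H ≈ a (m/3M)^(1/3)
    = (5.4 × 10⁸) × (1.1 × 10²¹ / (3 × 2.0 × 10²⁶))^(1/3)
    = 6.6 × 10⁶ m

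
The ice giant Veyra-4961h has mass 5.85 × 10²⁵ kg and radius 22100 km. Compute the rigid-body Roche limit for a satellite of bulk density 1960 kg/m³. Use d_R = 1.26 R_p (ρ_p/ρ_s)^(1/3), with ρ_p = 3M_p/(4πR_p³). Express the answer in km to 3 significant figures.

ρ_p = 3M_p/(4πR_p³) = 3 × (5.85 × 10²⁵) / (4π × (2.21 × 10⁷ m)³) = 1290 kg/m³
d_R = 1.26 × 22100 km × (1290/1960)^(1/3)
    = 24200 km

24200 km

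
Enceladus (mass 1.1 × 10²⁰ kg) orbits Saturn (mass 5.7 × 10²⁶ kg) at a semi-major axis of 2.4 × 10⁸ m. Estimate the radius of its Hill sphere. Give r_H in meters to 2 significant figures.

r_H ≈ a (m/3M)^(1/3)
    = (2.4 × 10⁸) × (1.1 × 10²⁰ / (3 × 5.7 × 10²⁶))^(1/3)
    = 9.6 × 10⁵ m

9.6 × 10⁵ m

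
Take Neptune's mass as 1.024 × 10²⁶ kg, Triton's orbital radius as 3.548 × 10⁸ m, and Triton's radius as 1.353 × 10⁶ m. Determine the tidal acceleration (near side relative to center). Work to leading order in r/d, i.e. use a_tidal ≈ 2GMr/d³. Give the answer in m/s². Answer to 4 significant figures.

Δa = 2GMr/d³
   = 2 × (6.674 × 10⁻¹¹) × (1.024 × 10²⁶) × (1.353 × 10⁶) / (3.548 × 10⁸)³
   = 4.141 × 10⁻⁴ m/s²

4.141 × 10⁻⁴ m/s²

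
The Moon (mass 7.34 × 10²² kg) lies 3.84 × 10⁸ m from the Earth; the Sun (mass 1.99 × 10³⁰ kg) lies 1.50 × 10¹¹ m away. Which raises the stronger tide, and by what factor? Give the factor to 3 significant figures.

The Moon, by a factor of ≈ 2.20

Tidal acceleration ∝ M/d³, so compare M/d³ for each.
The Moon: (7.34 × 10²²) / (3.84 × 10⁸)³ = 1.296 × 10⁻³
The Sun: (1.99 × 10³⁰) / (1.50 × 10¹¹)³ = 5.896 × 10⁻⁴
Ratio (larger/smaller) = 2.20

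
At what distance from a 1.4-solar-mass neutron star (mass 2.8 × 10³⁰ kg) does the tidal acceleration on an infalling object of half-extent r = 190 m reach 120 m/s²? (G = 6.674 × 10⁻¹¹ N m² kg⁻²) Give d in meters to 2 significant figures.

8.4 × 10⁶ m

2GMr/d³ = a_tidal  ⇒  d = (2GMr / a_tidal)^(1/3)
d = (2 × 6.674×10⁻¹¹ × (2.8 × 10³⁰) × (190) / (120))^(1/3)
  = 8.4 × 10⁶ m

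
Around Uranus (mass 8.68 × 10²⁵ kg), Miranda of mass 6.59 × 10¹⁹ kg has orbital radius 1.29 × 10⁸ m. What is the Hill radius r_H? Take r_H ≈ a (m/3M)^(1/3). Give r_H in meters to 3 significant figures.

r_H ≈ a (m/3M)^(1/3)
    = (1.29 × 10⁸) × (6.59 × 10¹⁹ / (3 × 8.68 × 10²⁵))^(1/3)
    = 8.16 × 10⁵ m

8.16 × 10⁵ m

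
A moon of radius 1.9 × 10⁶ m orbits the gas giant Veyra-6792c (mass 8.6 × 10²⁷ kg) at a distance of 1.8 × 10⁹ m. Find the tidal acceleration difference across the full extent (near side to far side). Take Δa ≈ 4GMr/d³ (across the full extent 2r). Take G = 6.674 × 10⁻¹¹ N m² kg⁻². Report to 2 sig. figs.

7.5 × 10⁻⁴ m/s²

a_tidal = 4GMr/d³
        = 4 × (6.674 × 10⁻¹¹) × (8.6 × 10²⁷) × (1.9 × 10⁶) / (1.8 × 10⁹)³
        = 7.5 × 10⁻⁴ m/s²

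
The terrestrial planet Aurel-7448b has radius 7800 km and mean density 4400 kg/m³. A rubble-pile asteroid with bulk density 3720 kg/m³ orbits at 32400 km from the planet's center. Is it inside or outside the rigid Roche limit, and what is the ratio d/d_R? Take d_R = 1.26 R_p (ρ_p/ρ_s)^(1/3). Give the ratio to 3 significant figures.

d_R = 1.26 × (7800 km) × (4400/3720)^(1/3) = 10390 km
d/d_R = (32400) / (10390) = 3.12
Since d/d_R > 1, the body is outside the Roche limit.

outside; d/d_R ≈ 3.12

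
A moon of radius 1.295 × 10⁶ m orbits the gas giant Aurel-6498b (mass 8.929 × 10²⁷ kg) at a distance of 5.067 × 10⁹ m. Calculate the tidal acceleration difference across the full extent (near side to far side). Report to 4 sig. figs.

The field gradient is 2GM/d³; across the full diameter 2r the difference is 4GMr/d³.
Δa = 4GMr/d³
   = 4 × (6.674 × 10⁻¹¹) × (8.929 × 10²⁷) × (1.295 × 10⁶) / (5.067 × 10⁹)³
   = 2.373 × 10⁻⁵ m/s²

2.373 × 10⁻⁵ m/s²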